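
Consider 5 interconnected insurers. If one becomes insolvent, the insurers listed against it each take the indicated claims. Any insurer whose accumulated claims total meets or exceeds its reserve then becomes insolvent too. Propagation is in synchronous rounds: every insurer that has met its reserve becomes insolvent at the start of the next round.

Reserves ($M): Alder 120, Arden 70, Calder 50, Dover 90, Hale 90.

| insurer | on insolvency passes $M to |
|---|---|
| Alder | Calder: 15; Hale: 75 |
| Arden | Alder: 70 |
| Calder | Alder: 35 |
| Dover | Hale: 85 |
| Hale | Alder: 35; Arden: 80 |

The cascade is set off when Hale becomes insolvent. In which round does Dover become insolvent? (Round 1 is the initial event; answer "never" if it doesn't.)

Round 1 — Hale becomes insolvent (initial).
  Alder: +35 → 35 < 120
  Arden: +80 → 80 ≥ 70
Round 2 — Arden becomes insolvent.
  Alder: +70 → 105 < 120
No further insolvencies.

never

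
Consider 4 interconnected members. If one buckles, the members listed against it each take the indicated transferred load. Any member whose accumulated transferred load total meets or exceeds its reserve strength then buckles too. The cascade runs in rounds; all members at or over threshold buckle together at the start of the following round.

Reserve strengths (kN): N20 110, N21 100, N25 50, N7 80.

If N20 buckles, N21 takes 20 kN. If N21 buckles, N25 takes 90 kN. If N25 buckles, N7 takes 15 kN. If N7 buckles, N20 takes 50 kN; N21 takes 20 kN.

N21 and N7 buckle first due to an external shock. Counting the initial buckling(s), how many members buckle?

Round 1 — N21, N7 buckle (initial).
  N20: +50 → 50 < 110
  N25: +90 → 90 ≥ 50
Round 2 — N25 buckles.
No further bucklings.

3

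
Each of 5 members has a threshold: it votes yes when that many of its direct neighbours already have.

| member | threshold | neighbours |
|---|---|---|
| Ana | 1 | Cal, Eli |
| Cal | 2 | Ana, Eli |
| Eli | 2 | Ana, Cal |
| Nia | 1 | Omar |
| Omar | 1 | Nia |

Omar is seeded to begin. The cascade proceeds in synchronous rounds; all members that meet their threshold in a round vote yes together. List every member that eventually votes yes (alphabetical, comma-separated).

Round 1 — Omar votes yes (initial).
Round 2 — checking thresholds:
  Nia: 1 of 1 neighbours ≥ 1, votes yes.
Round 3 — no new yes votes; cascade stops.

Nia, Omar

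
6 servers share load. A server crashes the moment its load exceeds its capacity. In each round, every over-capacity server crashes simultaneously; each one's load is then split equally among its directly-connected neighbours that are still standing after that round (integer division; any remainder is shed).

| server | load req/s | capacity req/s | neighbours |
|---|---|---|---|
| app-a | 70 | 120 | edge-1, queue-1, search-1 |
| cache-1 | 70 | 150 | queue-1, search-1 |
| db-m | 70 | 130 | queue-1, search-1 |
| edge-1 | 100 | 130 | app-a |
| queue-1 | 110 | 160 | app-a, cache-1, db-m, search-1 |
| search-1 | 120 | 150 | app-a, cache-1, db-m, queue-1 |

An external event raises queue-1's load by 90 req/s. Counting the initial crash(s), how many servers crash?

6

Round 1 — queue-1 at 200 > 160. queue-1 crashes.
  queue-1 sheds 200 req/s to app-a, cache-1, db-m, search-1: 50 each.
    app-a: 70+50 = 120 ≤ 120
    cache-1: 70+50 = 120 ≤ 150
    db-m: 70+50 = 120 ≤ 130
    search-1: 120+50 = 170 > 150
Round 2 — search-1 crashes.
  search-1 sheds 170 req/s to app-a, cache-1, db-m: 56 each (2 lost).
    app-a: 120+56 = 176 > 120
    cache-1: 120+56 = 176 > 150
    db-m: 120+56 = 176 > 130
Round 3 — app-a, cache-1, db-m crash.
  app-a sheds 176 req/s to edge-1: 176 each.
    edge-1: 100+176 = 276 > 130
  cache-1 sheds 176 req/s: no online neighbours, lost.
  db-m sheds 176 req/s: no online neighbours, lost.
Round 4 — edge-1 crashes.
  edge-1 sheds 276 req/s: no online neighbours, lost.
No further crashes.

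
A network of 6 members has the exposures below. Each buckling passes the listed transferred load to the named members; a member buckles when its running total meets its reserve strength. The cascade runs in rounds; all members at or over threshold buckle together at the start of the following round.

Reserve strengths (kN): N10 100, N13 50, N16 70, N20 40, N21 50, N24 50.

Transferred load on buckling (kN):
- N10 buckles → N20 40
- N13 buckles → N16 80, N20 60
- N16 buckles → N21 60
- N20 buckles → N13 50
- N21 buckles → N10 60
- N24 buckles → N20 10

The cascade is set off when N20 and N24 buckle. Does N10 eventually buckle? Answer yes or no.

Round 1 — N20, N24 buckle (initial).
  N13: +50 → 50 ≥ 50
Round 2 — N13 buckles.
  N16: +80 → 80 ≥ 70
Round 3 — N16 buckles.
  N21: +60 → 60 ≥ 50
Round 4 — N21 buckles.
  N10: +60 → 60 < 100
No further bucklings.

no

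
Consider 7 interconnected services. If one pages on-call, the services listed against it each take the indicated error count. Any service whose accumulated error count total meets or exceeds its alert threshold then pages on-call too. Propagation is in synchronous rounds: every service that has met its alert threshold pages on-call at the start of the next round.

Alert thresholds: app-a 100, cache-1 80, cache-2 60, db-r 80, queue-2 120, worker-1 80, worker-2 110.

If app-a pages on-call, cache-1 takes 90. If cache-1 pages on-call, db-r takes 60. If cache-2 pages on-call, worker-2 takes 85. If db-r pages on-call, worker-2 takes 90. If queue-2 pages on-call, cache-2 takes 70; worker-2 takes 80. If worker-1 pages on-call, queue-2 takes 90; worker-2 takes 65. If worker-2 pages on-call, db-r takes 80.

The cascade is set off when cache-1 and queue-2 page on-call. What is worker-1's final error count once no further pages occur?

0

Round 1 — cache-1, queue-2 page on-call (initial).
  cache-2: +70 → 70 ≥ 60
  db-r: +60 → 60 < 80
  worker-2: +80 → 80 < 110
Round 2 — cache-2 pages on-call.
  worker-2: +85 → 165 ≥ 110
Round 3 — worker-2 pages on-call.
  db-r: +80 → 140 ≥ 80
Round 4 — db-r pages on-call.
No further pages.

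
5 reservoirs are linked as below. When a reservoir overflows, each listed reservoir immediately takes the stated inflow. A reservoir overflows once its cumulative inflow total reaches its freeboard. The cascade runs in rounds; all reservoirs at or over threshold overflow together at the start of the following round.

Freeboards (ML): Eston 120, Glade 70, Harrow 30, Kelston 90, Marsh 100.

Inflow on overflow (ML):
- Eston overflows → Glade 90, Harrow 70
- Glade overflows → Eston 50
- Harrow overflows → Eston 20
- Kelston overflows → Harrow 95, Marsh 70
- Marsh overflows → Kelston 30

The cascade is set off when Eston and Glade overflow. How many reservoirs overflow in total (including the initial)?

Round 1 — Eston, Glade overflow (initial).
  Harrow: +70 → 70 ≥ 30
Round 2 — Harrow overflows.
No further overflows.

3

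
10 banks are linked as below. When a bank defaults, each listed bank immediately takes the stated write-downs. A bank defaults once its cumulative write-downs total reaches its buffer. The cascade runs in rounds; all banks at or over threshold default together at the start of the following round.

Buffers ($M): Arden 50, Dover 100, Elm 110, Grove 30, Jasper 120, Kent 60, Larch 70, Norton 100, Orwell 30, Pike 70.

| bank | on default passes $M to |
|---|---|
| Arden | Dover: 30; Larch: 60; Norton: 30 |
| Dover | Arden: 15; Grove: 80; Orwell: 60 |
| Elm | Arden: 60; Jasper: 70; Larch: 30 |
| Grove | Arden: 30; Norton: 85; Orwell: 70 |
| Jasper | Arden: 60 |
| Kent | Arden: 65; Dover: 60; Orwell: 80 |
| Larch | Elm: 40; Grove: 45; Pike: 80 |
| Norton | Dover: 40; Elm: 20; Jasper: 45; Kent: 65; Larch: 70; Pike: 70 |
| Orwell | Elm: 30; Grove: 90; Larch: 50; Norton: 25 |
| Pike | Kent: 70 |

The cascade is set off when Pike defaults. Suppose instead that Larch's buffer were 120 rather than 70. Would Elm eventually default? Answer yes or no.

With Larch's buffer at 120:
Round 1 — Pike defaults (initial).
  Kent: +70 → 70 ≥ 60
Round 2 — Kent defaults.
  Arden: +65 → 65 ≥ 50
  Dover: +60 → 60 < 100
  Orwell: +80 → 80 ≥ 30
Round 3 — Arden, Orwell default.
  Dover: +30 → 90 < 100
  Elm: +30 → 30 < 110
  Grove: +90 → 90 ≥ 30
  Larch: +60+50 → 110 < 120
  Norton: +30+25 → 55 < 100
Round 4 — Grove defaults.
  Norton: +85 → 140 ≥ 100
Round 5 — Norton defaults.
  Dover: +40 → 130 ≥ 100
  Elm: +20 → 50 < 110
  Jasper: +45 → 45 < 120
  Larch: +70 → 180 ≥ 120
Round 6 — Dover, Larch default.
  Elm: +40 → 90 < 110
No further defaults.

no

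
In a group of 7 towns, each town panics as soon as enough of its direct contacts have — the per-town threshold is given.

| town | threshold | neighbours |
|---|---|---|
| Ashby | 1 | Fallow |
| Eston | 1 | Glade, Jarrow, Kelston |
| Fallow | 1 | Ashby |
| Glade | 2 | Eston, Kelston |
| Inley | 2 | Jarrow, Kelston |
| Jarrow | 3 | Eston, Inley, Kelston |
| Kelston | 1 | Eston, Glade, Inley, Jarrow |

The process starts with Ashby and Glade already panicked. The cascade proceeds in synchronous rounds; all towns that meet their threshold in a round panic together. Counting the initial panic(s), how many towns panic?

5

Round 1 — Ashby, Glade panic (initial).
Round 2 — checking thresholds:
  Eston: 1 of 3 neighbours ≥ 1, panics.
  Fallow: 1 of 1 neighbours ≥ 1, panics.
  Kelston: 1 of 4 neighbours ≥ 1, panics.
Round 3 — no new panics; cascade stops.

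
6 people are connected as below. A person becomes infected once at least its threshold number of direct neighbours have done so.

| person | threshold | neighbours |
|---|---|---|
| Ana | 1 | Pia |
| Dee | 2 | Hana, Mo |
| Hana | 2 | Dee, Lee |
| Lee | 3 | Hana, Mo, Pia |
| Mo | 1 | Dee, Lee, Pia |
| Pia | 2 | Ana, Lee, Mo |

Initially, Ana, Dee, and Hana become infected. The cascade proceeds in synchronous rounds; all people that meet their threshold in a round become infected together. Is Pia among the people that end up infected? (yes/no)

yes

Round 1 — Ana, Dee, Hana become infected (initial).
Round 2 — checking thresholds:
  Lee: 1 of 3 neighbours < 3, holds.
  Mo: 1 of 3 neighbours ≥ 1, becomes infected.
  Pia: 1 of 3 neighbours < 2, holds.
Round 3 — checking thresholds:
  Lee: 2 of 3 neighbours < 3, holds.
  Pia: 2 of 3 neighbours ≥ 2, becomes infected.
Round 4 — checking thresholds:
  Lee: 3 of 3 neighbours ≥ 3, becomes infected.
Round 5 — no new infections; cascade stops.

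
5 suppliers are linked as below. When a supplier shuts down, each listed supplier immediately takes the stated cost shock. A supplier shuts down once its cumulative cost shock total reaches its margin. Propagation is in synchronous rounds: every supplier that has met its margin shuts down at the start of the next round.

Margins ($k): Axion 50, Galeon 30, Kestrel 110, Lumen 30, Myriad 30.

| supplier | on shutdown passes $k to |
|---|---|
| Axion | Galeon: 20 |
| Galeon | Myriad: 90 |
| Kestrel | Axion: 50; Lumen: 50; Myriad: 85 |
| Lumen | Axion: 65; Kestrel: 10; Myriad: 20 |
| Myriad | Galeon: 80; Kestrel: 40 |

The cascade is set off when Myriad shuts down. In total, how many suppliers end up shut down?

2

Round 1 — Myriad shuts down (initial).
  Galeon: +80 → 80 ≥ 30
  Kestrel: +40 → 40 < 110
Round 2 — Galeon shuts down.
No further shutdowns.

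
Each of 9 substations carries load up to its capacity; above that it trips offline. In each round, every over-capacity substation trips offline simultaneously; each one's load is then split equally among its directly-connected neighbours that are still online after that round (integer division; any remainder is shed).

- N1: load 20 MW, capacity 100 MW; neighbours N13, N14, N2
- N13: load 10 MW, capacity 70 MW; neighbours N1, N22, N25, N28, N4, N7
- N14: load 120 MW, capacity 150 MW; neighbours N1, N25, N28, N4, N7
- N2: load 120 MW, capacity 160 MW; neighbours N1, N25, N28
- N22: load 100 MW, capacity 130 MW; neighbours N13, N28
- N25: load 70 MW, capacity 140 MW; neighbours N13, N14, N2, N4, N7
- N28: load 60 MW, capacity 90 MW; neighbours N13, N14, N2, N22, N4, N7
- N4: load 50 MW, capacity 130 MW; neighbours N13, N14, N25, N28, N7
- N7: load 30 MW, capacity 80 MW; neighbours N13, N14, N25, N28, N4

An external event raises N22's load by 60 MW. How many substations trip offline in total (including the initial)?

Round 1 — N22 at 160 > 130. N22 trips offline.
  N22 sheds 160 MW to N13, N28: 80 each.
    N13: 10+80 = 90 > 70
    N28: 60+80 = 140 > 90
Round 2 — N13, N28 trip offline.
  N13 sheds 90 MW to N1, N25, N4, N7: 22 each (2 lost).
    N1: 20+22 = 42 ≤ 100
    N25: 70+22 = 92 ≤ 140
    N4: 50+22 = 72 ≤ 130
    N7: 30+22 = 52 ≤ 80
  N28 sheds 140 MW to N14, N2, N4, N7: 35 each.
    N14: 120+35 = 155 > 150
    N2: 120+35 = 155 ≤ 160
    N4: 72+35 = 107 ≤ 130
    N7: 52+35 = 87 > 80
Round 3 — N14, N7 trip offline.
  N14 sheds 155 MW to N1, N25, N4: 51 each (2 lost).
    N1: 42+51 = 93 ≤ 100
    N25: 92+51 = 143 > 140
    N4: 107+51 = 158 > 130
  N7 sheds 87 MW to N25, N4: 43 each (1 lost).
    N25: 143+43 = 186 > 140
    N4: 158+43 = 201 > 130
Round 4 — N25, N4 trip offline.
  N25 sheds 186 MW to N2: 186 each.
    N2: 155+186 = 341 > 160
  N4 sheds 201 MW: no online neighbours, lost.
Round 5 — N2 trips offline.
  N2 sheds 341 MW to N1: 341 each.
    N1: 93+341 = 434 > 100
Round 6 — N1 trips offline.
  N1 sheds 434 MW: no online neighbours, lost.
No further trips.

9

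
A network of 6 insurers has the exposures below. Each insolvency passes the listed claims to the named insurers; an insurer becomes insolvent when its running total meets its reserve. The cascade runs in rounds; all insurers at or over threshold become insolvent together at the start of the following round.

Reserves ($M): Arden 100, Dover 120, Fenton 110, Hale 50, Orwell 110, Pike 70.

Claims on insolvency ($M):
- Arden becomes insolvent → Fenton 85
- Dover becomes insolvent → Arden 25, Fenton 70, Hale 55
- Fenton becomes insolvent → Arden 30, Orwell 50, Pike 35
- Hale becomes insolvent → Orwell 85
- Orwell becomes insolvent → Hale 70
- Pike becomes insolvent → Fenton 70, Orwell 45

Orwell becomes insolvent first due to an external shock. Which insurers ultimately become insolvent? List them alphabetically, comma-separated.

Hale, Orwell

Round 1 — Orwell becomes insolvent (initial).
  Hale: +70 → 70 ≥ 50
Round 2 — Hale becomes insolvent.
No further insolvencies.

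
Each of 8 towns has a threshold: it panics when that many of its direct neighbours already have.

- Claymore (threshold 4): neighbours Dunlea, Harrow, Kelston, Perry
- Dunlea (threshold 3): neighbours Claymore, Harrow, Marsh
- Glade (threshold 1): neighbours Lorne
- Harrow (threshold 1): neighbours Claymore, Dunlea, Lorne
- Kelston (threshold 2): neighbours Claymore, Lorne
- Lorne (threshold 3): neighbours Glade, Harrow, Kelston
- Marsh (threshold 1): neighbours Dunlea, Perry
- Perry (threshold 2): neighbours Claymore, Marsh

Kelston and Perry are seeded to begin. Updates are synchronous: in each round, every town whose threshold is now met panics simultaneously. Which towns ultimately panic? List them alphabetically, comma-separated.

Kelston, Marsh, Perry

Round 1 — Kelston, Perry panic (initial).
Round 2 — checking thresholds:
  Claymore: 2 of 4 neighbours < 4, holds.
  Lorne: 1 of 3 neighbours < 3, holds.
  Marsh: 1 of 2 neighbours ≥ 1, panics.
Round 3 — no new panics; cascade stops.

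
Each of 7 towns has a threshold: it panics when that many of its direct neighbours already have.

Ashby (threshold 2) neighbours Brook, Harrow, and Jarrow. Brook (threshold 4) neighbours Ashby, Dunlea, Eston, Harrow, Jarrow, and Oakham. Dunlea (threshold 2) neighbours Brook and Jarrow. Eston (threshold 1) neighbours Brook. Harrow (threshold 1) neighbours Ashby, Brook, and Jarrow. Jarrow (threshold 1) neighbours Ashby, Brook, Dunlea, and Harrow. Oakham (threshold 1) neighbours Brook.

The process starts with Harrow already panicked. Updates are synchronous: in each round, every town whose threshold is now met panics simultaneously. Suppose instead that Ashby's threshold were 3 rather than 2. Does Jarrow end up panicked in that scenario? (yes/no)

With Ashby's threshold at 3:
Round 1 — Harrow panics (initial).
Round 2 — checking thresholds:
  Ashby: 1 of 3 neighbours < 3, below threshold.
  Brook: 1 of 6 neighbours < 4, below threshold.
  Jarrow: 1 of 4 neighbours ≥ 1, panics.
Round 3 — no new panics; cascade stops.

yes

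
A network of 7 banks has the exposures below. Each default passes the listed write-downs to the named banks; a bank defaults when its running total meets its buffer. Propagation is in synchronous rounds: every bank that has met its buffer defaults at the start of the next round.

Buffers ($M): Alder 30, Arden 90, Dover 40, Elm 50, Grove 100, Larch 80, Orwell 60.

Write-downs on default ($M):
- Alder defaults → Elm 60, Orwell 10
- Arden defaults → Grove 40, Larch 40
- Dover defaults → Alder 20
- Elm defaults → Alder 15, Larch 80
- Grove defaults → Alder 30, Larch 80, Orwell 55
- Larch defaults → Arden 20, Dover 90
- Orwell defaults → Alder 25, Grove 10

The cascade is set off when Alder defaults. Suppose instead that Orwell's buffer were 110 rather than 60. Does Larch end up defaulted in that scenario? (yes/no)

With Orwell's buffer at 110:
Round 1 — Alder defaults (initial).
  Elm: +60 → 60 ≥ 50
  Orwell: +10 → 10 < 110
Round 2 — Elm defaults.
  Larch: +80 → 80 ≥ 80
Round 3 — Larch defaults.
  Arden: +20 → 20 < 90
  Dover: +90 → 90 ≥ 40
Round 4 — Dover defaults.
No further defaults.

yes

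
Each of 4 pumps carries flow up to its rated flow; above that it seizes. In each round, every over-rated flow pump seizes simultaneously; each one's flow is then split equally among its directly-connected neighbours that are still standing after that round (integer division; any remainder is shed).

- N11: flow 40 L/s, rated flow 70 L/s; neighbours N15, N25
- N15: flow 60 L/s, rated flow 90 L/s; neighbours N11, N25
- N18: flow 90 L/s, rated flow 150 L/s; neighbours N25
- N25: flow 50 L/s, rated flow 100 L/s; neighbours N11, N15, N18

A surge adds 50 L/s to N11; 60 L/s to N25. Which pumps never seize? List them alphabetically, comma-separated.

N18

Round 1 — N11 at 90 > 70; N25 at 110 > 100. N11, N25 seize.
  N11 sheds 90 L/s to N15: 90 each.
    N15: 60+90 = 150 > 90
  N25 sheds 110 L/s to N15, N18: 55 each.
    N15: 150+55 = 205 > 90
    N18: 90+55 = 145 ≤ 150
Round 2 — N15 seizes.
  N15 sheds 205 L/s: no online neighbours, lost.
No further seizures.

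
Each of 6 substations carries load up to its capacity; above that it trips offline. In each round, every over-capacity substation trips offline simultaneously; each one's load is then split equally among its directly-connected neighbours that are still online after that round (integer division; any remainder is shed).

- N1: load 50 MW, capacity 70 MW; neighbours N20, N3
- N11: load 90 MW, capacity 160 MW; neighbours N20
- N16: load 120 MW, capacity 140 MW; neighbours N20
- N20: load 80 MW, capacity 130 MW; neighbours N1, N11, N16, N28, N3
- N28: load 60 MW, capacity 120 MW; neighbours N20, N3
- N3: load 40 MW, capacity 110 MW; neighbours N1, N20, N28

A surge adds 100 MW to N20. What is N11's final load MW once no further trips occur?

126

Round 1 — N20 at 180 > 130. N20 trips offline.
  N20 sheds 180 MW to N1, N11, N16, N28, N3: 36 each.
    N1: 50+36 = 86 > 70
    N11: 90+36 = 126 ≤ 160
    N16: 120+36 = 156 > 140
    N28: 60+36 = 96 ≤ 120
    N3: 40+36 = 76 ≤ 110
Round 2 — N1, N16 trip offline.
  N1 sheds 86 MW to N3: 86 each.
    N3: 76+86 = 162 > 110
  N16 sheds 156 MW: no online neighbours, lost.
Round 3 — N3 trips offline.
  N3 sheds 162 MW to N28: 162 each.
    N28: 96+162 = 258 > 120
Round 4 — N28 trips offline.
  N28 sheds 258 MW: no online neighbours, lost.
No further trips.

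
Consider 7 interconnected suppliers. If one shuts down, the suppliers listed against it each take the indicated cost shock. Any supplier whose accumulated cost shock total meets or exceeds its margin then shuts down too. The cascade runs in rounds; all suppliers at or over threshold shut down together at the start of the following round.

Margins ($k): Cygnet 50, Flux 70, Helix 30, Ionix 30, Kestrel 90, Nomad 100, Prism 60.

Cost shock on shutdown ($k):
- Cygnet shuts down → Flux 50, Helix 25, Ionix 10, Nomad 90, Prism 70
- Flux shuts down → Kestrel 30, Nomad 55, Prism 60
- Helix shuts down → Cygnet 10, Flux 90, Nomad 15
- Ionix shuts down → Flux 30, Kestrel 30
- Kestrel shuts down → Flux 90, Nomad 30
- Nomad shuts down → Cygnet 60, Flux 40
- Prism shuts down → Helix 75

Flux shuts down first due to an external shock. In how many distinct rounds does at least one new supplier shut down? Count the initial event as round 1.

3

Round 1 — Flux shuts down (initial).
  Kestrel: +30 → 30 < 90
  Nomad: +55 → 55 < 100
  Prism: +60 → 60 ≥ 60
Round 2 — Prism shuts down.
  Helix: +75 → 75 ≥ 30
Round 3 — Helix shuts down.
  Cygnet: +10 → 10 < 50
  Nomad: +15 → 70 < 100
No further shutdowns.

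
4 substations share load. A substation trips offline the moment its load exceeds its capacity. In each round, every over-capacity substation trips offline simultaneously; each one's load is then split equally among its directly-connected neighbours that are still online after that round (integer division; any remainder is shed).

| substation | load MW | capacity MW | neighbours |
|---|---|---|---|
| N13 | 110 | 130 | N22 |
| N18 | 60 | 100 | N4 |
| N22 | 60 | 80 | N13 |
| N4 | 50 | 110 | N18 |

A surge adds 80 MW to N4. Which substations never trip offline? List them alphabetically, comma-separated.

N13, N22

Round 1 — N4 at 130 > 110. N4 trips offline.
  N4 sheds 130 MW to N18: 130 each.
    N18: 60+130 = 190 > 100
Round 2 — N18 trips offline.
  N18 sheds 190 MW: no online neighbours, lost.
No further trips.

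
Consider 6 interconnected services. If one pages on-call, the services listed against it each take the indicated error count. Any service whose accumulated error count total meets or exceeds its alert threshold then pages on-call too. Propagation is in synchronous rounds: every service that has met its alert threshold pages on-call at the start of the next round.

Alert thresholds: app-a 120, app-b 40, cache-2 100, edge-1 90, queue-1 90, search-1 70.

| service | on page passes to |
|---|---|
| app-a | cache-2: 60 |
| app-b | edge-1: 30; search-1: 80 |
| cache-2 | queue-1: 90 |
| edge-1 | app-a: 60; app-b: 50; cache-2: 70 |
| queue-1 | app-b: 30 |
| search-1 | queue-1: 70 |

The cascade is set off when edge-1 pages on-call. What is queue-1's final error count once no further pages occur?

70

Round 1 — edge-1 pages on-call (initial).
  app-a: +60 → 60 < 120
  app-b: +50 → 50 ≥ 40
  cache-2: +70 → 70 < 100
Round 2 — app-b pages on-call.
  search-1: +80 → 80 ≥ 70
Round 3 — search-1 pages on-call.
  queue-1: +70 → 70 < 90
No further pages.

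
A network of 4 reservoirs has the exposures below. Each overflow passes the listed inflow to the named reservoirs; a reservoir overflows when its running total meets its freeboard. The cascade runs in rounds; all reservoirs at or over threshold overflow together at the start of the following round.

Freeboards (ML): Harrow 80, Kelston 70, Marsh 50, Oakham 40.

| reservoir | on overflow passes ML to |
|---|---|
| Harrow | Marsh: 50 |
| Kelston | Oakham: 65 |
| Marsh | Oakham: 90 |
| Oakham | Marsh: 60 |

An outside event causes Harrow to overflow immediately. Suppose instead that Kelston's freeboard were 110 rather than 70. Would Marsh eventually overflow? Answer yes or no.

With Kelston's freeboard at 110:
Round 1 — Harrow overflows (initial).
  Marsh: +50 → 50 ≥ 50
Round 2 — Marsh overflows.
  Oakham: +90 → 90 ≥ 40
Round 3 — Oakham overflows.
No further overflows.

yes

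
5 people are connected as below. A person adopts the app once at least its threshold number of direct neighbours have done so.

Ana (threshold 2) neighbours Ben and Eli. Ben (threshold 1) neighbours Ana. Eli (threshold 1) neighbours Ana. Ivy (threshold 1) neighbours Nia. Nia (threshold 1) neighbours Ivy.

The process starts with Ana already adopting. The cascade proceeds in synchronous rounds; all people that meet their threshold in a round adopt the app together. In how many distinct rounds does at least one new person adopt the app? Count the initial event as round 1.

Round 1 — Ana adopts the app (initial).
Round 2 — checking thresholds:
  Ben: 1 of 1 neighbours ≥ 1, adopts the app.
  Eli: 1 of 1 neighbours ≥ 1, adopts the app.
Round 3 — no new adoptions; cascade stops.

2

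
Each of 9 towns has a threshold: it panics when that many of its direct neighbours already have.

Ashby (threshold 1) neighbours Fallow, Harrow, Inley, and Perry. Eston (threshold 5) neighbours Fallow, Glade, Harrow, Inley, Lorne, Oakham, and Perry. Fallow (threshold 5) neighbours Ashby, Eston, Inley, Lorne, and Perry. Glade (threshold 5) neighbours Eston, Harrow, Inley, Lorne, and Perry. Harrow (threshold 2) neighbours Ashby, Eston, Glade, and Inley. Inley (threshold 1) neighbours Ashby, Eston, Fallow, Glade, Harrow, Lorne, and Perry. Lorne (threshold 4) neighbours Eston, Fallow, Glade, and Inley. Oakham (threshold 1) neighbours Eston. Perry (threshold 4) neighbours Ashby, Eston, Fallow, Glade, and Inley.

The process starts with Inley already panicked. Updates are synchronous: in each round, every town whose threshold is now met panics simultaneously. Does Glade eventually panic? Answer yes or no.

Round 1 — Inley panics (initial).
Round 2 — checking thresholds:
  Ashby: 1 of 4 neighbours ≥ 1, panics.
  Eston: 1 of 7 neighbours < 5, not yet.
  Fallow: 1 of 5 neighbours < 5, not yet.
  Glade: 1 of 5 neighbours < 5, not yet.
  Harrow: 1 of 4 neighbours < 2, not yet.
  Lorne: 1 of 4 neighbours < 4, not yet.
  Perry: 1 of 5 neighbours < 4, not yet.
Round 3 — checking thresholds:
  Eston: 1 of 7 neighbours < 5, not yet.
  Fallow: 2 of 5 neighbours < 5, not yet.
  Glade: 1 of 5 neighbours < 5, not yet.
  Harrow: 2 of 4 neighbours ≥ 2, panics.
  Lorne: 1 of 4 neighbours < 4, not yet.
  Perry: 2 of 5 neighbours < 4, not yet.
Round 4 — no new panics; cascade stops.

no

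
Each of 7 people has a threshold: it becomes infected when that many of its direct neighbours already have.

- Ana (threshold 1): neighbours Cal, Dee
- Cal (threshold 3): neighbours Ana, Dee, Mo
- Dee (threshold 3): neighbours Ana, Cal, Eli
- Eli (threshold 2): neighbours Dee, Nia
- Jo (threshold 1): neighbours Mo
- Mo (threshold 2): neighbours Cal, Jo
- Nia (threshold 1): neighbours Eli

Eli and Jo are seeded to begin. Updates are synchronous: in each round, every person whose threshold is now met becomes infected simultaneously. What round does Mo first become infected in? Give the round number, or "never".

never

Round 1 — Eli, Jo become infected (initial).
Round 2 — checking thresholds:
  Dee: 1 of 3 neighbours < 3, below threshold.
  Mo: 1 of 2 neighbours < 2, below threshold.
  Nia: 1 of 1 neighbours ≥ 1, becomes infected.
Round 3 — no new infections; cascade stops.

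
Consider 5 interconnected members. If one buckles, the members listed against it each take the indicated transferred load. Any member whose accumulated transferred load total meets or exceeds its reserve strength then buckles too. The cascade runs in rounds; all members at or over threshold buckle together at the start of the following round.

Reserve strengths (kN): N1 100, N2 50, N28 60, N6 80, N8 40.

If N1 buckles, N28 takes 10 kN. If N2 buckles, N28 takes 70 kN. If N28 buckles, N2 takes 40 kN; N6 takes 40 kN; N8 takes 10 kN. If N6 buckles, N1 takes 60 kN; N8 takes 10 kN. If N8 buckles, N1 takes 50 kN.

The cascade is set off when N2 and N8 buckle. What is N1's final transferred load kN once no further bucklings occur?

50

Round 1 — N2, N8 buckle (initial).
  N1: +50 → 50 < 100
  N28: +70 → 70 ≥ 60
Round 2 — N28 buckles.
  N6: +40 → 40 < 80
No further bucklings.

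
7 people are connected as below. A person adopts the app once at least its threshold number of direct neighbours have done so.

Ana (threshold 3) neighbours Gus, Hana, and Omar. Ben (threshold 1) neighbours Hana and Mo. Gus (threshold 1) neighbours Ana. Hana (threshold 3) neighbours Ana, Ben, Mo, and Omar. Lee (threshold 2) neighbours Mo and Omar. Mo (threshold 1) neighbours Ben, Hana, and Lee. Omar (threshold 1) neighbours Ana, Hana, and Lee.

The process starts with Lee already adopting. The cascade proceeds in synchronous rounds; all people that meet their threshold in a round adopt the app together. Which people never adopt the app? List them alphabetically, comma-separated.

Ana, Gus

Round 1 — Lee adopts the app (initial).
Round 2 — checking thresholds:
  Mo: 1 of 3 neighbours ≥ 1, adopts the app.
  Omar: 1 of 3 neighbours ≥ 1, adopts the app.
Round 3 — checking thresholds:
  Ana: 1 of 3 neighbours < 3, not yet.
  Ben: 1 of 2 neighbours ≥ 1, adopts the app.
  Hana: 2 of 4 neighbours < 3, not yet.
Round 4 — checking thresholds:
  Ana: 1 of 3 neighbours < 3, not yet.
  Hana: 3 of 4 neighbours ≥ 3, adopts the app.
Round 5 — no new adoptions; cascade stops.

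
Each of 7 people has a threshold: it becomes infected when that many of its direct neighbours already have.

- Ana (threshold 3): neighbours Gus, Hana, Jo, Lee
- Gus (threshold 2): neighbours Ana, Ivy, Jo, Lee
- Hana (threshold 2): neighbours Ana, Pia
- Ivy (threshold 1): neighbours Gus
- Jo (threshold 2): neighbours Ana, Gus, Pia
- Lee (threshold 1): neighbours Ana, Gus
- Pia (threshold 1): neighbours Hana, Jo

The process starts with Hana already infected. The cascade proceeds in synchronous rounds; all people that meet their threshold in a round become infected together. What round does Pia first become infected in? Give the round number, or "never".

Round 1 — Hana becomes infected (initial).
Round 2 — checking thresholds:
  Ana: 1 of 4 neighbours < 3, below threshold.
  Pia: 1 of 2 neighbours ≥ 1, becomes infected.
Round 3 — no new infections; cascade stops.

2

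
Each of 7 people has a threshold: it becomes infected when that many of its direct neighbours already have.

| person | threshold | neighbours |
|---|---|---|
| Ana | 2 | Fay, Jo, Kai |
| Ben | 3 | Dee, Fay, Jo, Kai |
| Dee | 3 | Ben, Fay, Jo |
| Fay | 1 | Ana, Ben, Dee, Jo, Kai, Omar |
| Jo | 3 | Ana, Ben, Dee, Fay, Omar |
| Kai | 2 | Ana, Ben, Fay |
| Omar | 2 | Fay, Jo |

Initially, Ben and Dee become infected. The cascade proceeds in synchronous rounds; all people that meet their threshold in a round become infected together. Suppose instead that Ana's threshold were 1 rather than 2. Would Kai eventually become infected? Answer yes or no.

yes

With Ana's threshold at 1:
Round 1 — Ben, Dee become infected (initial).
Round 2 — checking thresholds:
  Fay: 2 of 6 neighbours ≥ 1, becomes infected.
  Jo: 2 of 5 neighbours < 3, holds.
  Kai: 1 of 3 neighbours < 2, holds.
Round 3 — checking thresholds:
  Ana: 1 of 3 neighbours ≥ 1, becomes infected.
  Jo: 3 of 5 neighbours ≥ 3, becomes infected.
  Kai: 2 of 3 neighbours ≥ 2, becomes infected.
  Omar: 1 of 2 neighbours < 2, holds.
Round 4 — checking thresholds:
  Omar: 2 of 2 neighbours ≥ 2, becomes infected.
Round 5 — no new infections; cascade stops.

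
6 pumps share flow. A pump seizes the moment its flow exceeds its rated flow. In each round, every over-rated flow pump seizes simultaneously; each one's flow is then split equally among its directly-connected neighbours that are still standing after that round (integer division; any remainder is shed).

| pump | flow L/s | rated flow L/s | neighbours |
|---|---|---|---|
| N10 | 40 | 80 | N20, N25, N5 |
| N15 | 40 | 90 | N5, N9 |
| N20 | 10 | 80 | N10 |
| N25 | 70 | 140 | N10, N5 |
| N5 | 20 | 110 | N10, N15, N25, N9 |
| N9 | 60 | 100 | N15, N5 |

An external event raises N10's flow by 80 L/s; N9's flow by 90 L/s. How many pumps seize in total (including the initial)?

5

Round 1 — N10 at 120 > 80; N9 at 150 > 100. N10, N9 seize.
  N10 sheds 120 L/s to N20, N25, N5: 40 each.
    N20: 10+40 = 50 ≤ 80
    N25: 70+40 = 110 ≤ 140
    N5: 20+40 = 60 ≤ 110
  N9 sheds 150 L/s to N15, N5: 75 each.
    N15: 40+75 = 115 > 90
    N5: 60+75 = 135 > 110
Round 2 — N15, N5 seize.
  N15 sheds 115 L/s: no online neighbours, lost.
  N5 sheds 135 L/s to N25: 135 each.
    N25: 110+135 = 245 > 140
Round 3 — N25 seizes.
  N25 sheds 245 L/s: no online neighbours, lost.
No further seizures.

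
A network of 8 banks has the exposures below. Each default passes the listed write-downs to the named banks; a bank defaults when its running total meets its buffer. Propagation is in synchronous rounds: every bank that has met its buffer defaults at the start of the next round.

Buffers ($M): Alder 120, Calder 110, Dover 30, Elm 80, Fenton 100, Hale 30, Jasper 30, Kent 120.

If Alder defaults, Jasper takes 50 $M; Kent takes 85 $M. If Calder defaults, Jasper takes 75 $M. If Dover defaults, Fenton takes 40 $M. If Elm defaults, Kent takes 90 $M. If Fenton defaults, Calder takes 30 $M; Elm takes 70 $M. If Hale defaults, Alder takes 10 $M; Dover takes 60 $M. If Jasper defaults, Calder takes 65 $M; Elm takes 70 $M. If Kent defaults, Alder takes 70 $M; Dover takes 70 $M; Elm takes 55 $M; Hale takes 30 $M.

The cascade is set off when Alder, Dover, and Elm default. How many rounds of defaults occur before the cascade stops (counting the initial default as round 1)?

3

Round 1 — Alder, Dover, Elm default (initial).
  Fenton: +40 → 40 < 100
  Jasper: +50 → 50 ≥ 30
  Kent: +85+90 → 175 ≥ 120
Round 2 — Jasper, Kent default.
  Calder: +65 → 65 < 110
  Hale: +30 → 30 ≥ 30
Round 3 — Hale defaults.
No further defaults.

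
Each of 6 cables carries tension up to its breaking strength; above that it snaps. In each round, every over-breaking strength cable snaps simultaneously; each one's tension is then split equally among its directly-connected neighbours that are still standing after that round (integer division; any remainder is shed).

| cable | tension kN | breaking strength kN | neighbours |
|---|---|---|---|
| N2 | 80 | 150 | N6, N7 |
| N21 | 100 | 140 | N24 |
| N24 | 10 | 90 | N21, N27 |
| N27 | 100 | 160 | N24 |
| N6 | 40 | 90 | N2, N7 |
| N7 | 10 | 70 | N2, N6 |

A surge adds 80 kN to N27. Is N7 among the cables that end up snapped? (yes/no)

Round 1 — N27 at 180 > 160. N27 snaps.
  N27 sheds 180 kN to N24: 180 each.
    N24: 10+180 = 190 > 90
Round 2 — N24 snaps.
  N24 sheds 190 kN to N21: 190 each.
    N21: 100+190 = 290 > 140
Round 3 — N21 snaps.
  N21 sheds 290 kN: no online neighbours, lost.
No further breaks.

no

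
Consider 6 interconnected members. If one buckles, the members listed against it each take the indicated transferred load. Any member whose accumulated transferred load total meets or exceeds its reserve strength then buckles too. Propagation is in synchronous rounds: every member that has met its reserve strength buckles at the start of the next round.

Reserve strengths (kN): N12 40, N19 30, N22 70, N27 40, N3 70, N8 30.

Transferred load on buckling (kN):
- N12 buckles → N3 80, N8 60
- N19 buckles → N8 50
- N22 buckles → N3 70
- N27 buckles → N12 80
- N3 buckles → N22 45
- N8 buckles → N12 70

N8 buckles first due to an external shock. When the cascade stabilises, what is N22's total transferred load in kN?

45

Round 1 — N8 buckles (initial).
  N12: +70 → 70 ≥ 40
Round 2 — N12 buckles.
  N3: +80 → 80 ≥ 70
Round 3 — N3 buckles.
  N22: +45 → 45 < 70
No further bucklings.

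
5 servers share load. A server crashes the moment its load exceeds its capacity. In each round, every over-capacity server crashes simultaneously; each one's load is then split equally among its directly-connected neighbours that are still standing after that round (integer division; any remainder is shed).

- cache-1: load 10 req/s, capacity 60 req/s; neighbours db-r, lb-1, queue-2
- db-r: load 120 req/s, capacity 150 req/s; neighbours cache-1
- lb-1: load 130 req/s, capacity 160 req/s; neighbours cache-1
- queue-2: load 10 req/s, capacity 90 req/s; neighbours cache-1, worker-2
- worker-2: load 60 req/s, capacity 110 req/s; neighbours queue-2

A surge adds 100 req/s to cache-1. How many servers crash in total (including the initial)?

Round 1 — cache-1 at 110 > 60. cache-1 crashes.
  cache-1 sheds 110 req/s to db-r, lb-1, queue-2: 36 each (2 lost).
    db-r: 120+36 = 156 > 150
    lb-1: 130+36 = 166 > 160
    queue-2: 10+36 = 46 ≤ 90
Round 2 — db-r, lb-1 crash.
  db-r sheds 156 req/s: no online neighbours, lost.
  lb-1 sheds 166 req/s: no online neighbours, lost.
No further crashes.

3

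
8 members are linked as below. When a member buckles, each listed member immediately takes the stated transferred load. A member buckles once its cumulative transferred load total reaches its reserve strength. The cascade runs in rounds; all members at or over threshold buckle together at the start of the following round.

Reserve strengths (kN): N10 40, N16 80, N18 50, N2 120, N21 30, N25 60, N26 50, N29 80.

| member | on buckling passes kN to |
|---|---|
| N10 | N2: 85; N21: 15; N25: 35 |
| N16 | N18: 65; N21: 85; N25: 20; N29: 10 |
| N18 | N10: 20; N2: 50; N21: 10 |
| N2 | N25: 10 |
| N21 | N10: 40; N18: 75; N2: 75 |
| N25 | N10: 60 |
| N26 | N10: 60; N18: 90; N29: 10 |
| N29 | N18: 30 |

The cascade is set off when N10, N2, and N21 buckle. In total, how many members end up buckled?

4

Round 1 — N10, N2, N21 buckle (initial).
  N18: +75 → 75 ≥ 50
  N25: +35+10 → 45 < 60
Round 2 — N18 buckles.
No further bucklings.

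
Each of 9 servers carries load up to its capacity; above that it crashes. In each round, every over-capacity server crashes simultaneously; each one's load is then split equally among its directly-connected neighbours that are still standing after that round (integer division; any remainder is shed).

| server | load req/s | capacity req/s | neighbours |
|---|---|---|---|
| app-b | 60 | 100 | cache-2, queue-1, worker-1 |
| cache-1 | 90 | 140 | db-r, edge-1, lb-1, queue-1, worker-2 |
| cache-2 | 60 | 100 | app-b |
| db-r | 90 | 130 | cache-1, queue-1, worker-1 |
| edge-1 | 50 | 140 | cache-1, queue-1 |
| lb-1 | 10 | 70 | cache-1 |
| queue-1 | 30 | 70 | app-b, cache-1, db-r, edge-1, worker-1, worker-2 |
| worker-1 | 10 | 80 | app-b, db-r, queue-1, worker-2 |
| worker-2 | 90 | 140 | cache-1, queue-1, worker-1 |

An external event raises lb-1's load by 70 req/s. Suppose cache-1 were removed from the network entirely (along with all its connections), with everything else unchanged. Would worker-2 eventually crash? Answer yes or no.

no

With cache-1 removed:
Round 1 — lb-1 at 80 > 70. lb-1 crashes.
  lb-1 sheds 80 req/s: no online neighbours, lost.
No further crashes.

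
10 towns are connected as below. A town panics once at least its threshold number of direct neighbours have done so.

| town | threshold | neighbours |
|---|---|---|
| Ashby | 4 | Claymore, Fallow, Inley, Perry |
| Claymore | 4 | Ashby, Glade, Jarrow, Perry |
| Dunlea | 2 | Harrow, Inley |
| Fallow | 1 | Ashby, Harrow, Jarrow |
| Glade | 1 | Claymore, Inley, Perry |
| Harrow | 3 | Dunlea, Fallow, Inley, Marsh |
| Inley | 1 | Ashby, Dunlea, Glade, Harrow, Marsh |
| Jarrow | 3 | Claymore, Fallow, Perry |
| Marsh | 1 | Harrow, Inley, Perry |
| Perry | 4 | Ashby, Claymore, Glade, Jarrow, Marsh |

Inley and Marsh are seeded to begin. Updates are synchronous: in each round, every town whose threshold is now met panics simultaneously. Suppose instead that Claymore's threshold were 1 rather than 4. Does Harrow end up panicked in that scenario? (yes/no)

With Claymore's threshold at 1:
Round 1 — Inley, Marsh panic (initial).
Round 2 — checking thresholds:
  Ashby: 1 of 4 neighbours < 4, holds.
  Dunlea: 1 of 2 neighbours < 2, holds.
  Glade: 1 of 3 neighbours ≥ 1, panics.
  Harrow: 2 of 4 neighbours < 3, holds.
  Perry: 1 of 5 neighbours < 4, holds.
Round 3 — checking thresholds:
  Ashby: 1 of 4 neighbours < 4, holds.
  Claymore: 1 of 4 neighbours ≥ 1, panics.
  Dunlea: 1 of 2 neighbours < 2, holds.
  Harrow: 2 of 4 neighbours < 3, holds.
  Perry: 2 of 5 neighbours < 4, holds.
Round 4 — no new panics; cascade stops.

no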